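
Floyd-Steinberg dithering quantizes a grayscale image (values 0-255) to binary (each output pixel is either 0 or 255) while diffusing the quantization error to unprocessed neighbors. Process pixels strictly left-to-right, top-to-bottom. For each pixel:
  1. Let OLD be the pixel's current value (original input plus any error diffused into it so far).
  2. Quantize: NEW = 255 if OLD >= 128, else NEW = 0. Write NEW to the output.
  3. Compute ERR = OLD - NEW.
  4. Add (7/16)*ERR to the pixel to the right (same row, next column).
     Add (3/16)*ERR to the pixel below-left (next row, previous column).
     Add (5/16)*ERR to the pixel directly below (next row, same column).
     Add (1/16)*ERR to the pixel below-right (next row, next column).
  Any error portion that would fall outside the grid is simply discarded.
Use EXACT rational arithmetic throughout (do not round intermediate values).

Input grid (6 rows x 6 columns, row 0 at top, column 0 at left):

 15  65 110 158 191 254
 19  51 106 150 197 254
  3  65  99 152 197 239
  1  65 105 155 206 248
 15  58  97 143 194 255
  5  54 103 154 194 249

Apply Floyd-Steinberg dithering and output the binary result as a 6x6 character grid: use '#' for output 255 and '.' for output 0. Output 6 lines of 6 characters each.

Answer: ..#.##
...###
..#.##
..####
....##
..####

Derivation:
(0,0): OLD=15 → NEW=0, ERR=15
(0,1): OLD=1145/16 → NEW=0, ERR=1145/16
(0,2): OLD=36175/256 → NEW=255, ERR=-29105/256
(0,3): OLD=443433/4096 → NEW=0, ERR=443433/4096
(0,4): OLD=15621407/65536 → NEW=255, ERR=-1090273/65536
(0,5): OLD=258706393/1048576 → NEW=255, ERR=-8680487/1048576
(1,0): OLD=9499/256 → NEW=0, ERR=9499/256
(1,1): OLD=141757/2048 → NEW=0, ERR=141757/2048
(1,2): OLD=8226433/65536 → NEW=0, ERR=8226433/65536
(1,3): OLD=59906093/262144 → NEW=255, ERR=-6940627/262144
(1,4): OLD=3111029543/16777216 → NEW=255, ERR=-1167160537/16777216
(1,5): OLD=59038933217/268435456 → NEW=255, ERR=-9412108063/268435456
(2,0): OLD=903535/32768 → NEW=0, ERR=903535/32768
(2,1): OLD=130599093/1048576 → NEW=0, ERR=130599093/1048576
(2,2): OLD=3222544735/16777216 → NEW=255, ERR=-1055645345/16777216
(2,3): OLD=14898078247/134217728 → NEW=0, ERR=14898078247/134217728
(2,4): OLD=925965283573/4294967296 → NEW=255, ERR=-169251376907/4294967296
(2,5): OLD=14187433559043/68719476736 → NEW=255, ERR=-3336033008637/68719476736
(3,0): OLD=553140095/16777216 → NEW=0, ERR=553140095/16777216
(3,1): OLD=14531943315/134217728 → NEW=0, ERR=14531943315/134217728
(3,2): OLD=173197245545/1073741824 → NEW=255, ERR=-100606919575/1073741824
(3,3): OLD=9440218326459/68719476736 → NEW=255, ERR=-8083248241221/68719476736
(3,4): OLD=76998132258651/549755813888 → NEW=255, ERR=-63189600282789/549755813888
(3,5): OLD=1583998370938485/8796093022208 → NEW=255, ERR=-659005349724555/8796093022208
(4,0): OLD=97933688465/2147483648 → NEW=0, ERR=97933688465/2147483648
(4,1): OLD=3308116524509/34359738368 → NEW=0, ERR=3308116524509/34359738368
(4,2): OLD=103962655227015/1099511627776 → NEW=0, ERR=103962655227015/1099511627776
(4,3): OLD=2114602244301379/17592186044416 → NEW=0, ERR=2114602244301379/17592186044416
(4,4): OLD=53274681498630771/281474976710656 → NEW=255, ERR=-18501437562586509/281474976710656
(4,5): OLD=881113910740654149/4503599627370496 → NEW=255, ERR=-267303994238822331/4503599627370496
(5,0): OLD=20507823720167/549755813888 → NEW=0, ERR=20507823720167/549755813888
(5,1): OLD=2128416236577367/17592186044416 → NEW=0, ERR=2128416236577367/17592186044416
(5,2): OLD=30122705534426541/140737488355328 → NEW=255, ERR=-5765353996182099/140737488355328
(5,3): OLD=753117693262973631/4503599627370496 → NEW=255, ERR=-395300211716502849/4503599627370496
(5,4): OLD=1183922868520033119/9007199254740992 → NEW=255, ERR=-1112912941438919841/9007199254740992
(5,5): OLD=24829205296424681643/144115188075855872 → NEW=255, ERR=-11920167662918565717/144115188075855872
Row 0: ..#.##
Row 1: ...###
Row 2: ..#.##
Row 3: ..####
Row 4: ....##
Row 5: ..####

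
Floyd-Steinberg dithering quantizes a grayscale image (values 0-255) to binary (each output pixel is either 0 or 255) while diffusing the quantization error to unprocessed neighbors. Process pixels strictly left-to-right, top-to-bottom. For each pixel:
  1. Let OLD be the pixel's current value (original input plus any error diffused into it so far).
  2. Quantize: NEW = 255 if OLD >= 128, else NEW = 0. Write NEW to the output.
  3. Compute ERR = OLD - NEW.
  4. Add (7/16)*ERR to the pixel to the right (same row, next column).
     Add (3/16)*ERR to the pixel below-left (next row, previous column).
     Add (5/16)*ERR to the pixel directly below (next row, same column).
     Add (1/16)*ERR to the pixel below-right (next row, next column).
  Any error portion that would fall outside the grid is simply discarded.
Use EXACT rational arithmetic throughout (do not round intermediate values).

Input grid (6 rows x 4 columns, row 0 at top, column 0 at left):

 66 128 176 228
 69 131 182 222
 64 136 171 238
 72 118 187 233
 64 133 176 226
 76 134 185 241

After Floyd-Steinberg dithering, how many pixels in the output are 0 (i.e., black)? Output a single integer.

Answer: 9

Derivation:
(0,0): OLD=66 → NEW=0, ERR=66
(0,1): OLD=1255/8 → NEW=255, ERR=-785/8
(0,2): OLD=17033/128 → NEW=255, ERR=-15607/128
(0,3): OLD=357695/2048 → NEW=255, ERR=-164545/2048
(1,0): OLD=9117/128 → NEW=0, ERR=9117/128
(1,1): OLD=115467/1024 → NEW=0, ERR=115467/1024
(1,2): OLD=5637159/32768 → NEW=255, ERR=-2718681/32768
(1,3): OLD=80202177/524288 → NEW=255, ERR=-53491263/524288
(2,0): OLD=1759657/16384 → NEW=0, ERR=1759657/16384
(2,1): OLD=108590995/524288 → NEW=255, ERR=-25102445/524288
(2,2): OLD=117485711/1048576 → NEW=0, ERR=117485711/1048576
(2,3): OLD=4193466963/16777216 → NEW=255, ERR=-84723117/16777216
(3,0): OLD=810217561/8388608 → NEW=0, ERR=810217561/8388608
(3,1): OLD=23221620679/134217728 → NEW=255, ERR=-11003899961/134217728
(3,2): OLD=391283416761/2147483648 → NEW=255, ERR=-156324913479/2147483648
(3,3): OLD=7097932586639/34359738368 → NEW=255, ERR=-1663800697201/34359738368
(4,0): OLD=169244658469/2147483648 → NEW=0, ERR=169244658469/2147483648
(4,1): OLD=2306343385263/17179869184 → NEW=255, ERR=-2074523256657/17179869184
(4,2): OLD=47399304091151/549755813888 → NEW=0, ERR=47399304091151/549755813888
(4,3): OLD=2146588918030361/8796093022208 → NEW=255, ERR=-96414802632679/8796093022208
(5,0): OLD=21436937496533/274877906944 → NEW=0, ERR=21436937496533/274877906944
(5,1): OLD=1332394413703731/8796093022208 → NEW=255, ERR=-910609306959309/8796093022208
(5,2): OLD=690709819031443/4398046511104 → NEW=255, ERR=-430792041300077/4398046511104
(5,3): OLD=28162960967727991/140737488355328 → NEW=255, ERR=-7725098562880649/140737488355328
Output grid:
  Row 0: .###  (1 black, running=1)
  Row 1: ..##  (2 black, running=3)
  Row 2: .#.#  (2 black, running=5)
  Row 3: .###  (1 black, running=6)
  Row 4: .#.#  (2 black, running=8)
  Row 5: .###  (1 black, running=9)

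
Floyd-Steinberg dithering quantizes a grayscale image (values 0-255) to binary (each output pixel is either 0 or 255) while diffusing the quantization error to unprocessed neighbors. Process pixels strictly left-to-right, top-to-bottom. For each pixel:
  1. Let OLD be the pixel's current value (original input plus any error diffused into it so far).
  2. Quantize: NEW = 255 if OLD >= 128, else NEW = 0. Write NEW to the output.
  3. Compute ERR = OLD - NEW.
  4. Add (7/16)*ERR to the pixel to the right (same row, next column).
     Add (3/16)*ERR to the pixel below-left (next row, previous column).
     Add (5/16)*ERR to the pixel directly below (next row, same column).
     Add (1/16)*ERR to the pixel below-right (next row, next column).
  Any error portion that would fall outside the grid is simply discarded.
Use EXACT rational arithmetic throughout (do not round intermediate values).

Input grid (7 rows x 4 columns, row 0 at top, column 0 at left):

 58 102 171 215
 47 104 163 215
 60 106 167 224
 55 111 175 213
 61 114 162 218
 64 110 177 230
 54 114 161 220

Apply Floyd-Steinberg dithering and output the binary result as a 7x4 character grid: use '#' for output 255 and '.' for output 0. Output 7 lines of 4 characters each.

(0,0): OLD=58 → NEW=0, ERR=58
(0,1): OLD=1019/8 → NEW=0, ERR=1019/8
(0,2): OLD=29021/128 → NEW=255, ERR=-3619/128
(0,3): OLD=414987/2048 → NEW=255, ERR=-107253/2048
(1,0): OLD=11393/128 → NEW=0, ERR=11393/128
(1,1): OLD=185415/1024 → NEW=255, ERR=-75705/1024
(1,2): OLD=3930899/32768 → NEW=0, ERR=3930899/32768
(1,3): OLD=130731509/524288 → NEW=255, ERR=-2961931/524288
(2,0): OLD=1211645/16384 → NEW=0, ERR=1211645/16384
(2,1): OLD=75134063/524288 → NEW=255, ERR=-58559377/524288
(2,2): OLD=157225883/1048576 → NEW=255, ERR=-110160997/1048576
(2,3): OLD=3083138863/16777216 → NEW=255, ERR=-1195051217/16777216
(3,0): OLD=479558509/8388608 → NEW=0, ERR=479558509/8388608
(3,1): OLD=11546825523/134217728 → NEW=0, ERR=11546825523/134217728
(3,2): OLD=342461949261/2147483648 → NEW=255, ERR=-205146380979/2147483648
(3,3): OLD=4892157104795/34359738368 → NEW=255, ERR=-3869576179045/34359738368
(4,0): OLD=204001659817/2147483648 → NEW=0, ERR=204001659817/2147483648
(4,1): OLD=2888047834939/17179869184 → NEW=255, ERR=-1492818806981/17179869184
(4,2): OLD=43096526870555/549755813888 → NEW=0, ERR=43096526870555/549755813888
(4,3): OLD=1857140399081005/8796093022208 → NEW=255, ERR=-385863321582035/8796093022208
(5,0): OLD=21273796016153/274877906944 → NEW=0, ERR=21273796016153/274877906944
(5,1): OLD=1208066373076879/8796093022208 → NEW=255, ERR=-1034937347586161/8796093022208
(5,2): OLD=599743217547311/4398046511104 → NEW=255, ERR=-521758642784209/4398046511104
(5,3): OLD=23825229144765219/140737488355328 → NEW=255, ERR=-12062830385843421/140737488355328
(6,0): OLD=7898819691013709/140737488355328 → NEW=0, ERR=7898819691013709/140737488355328
(6,1): OLD=190005282643307627/2251799813685248 → NEW=0, ERR=190005282643307627/2251799813685248
(6,2): OLD=4951011353526235773/36028797018963968 → NEW=255, ERR=-4236331886309576067/36028797018963968
(6,3): OLD=77452372607018315883/576460752303423488 → NEW=255, ERR=-69545119230354673557/576460752303423488
Row 0: ..##
Row 1: .#.#
Row 2: .###
Row 3: ..##
Row 4: .#.#
Row 5: .###
Row 6: ..##

Answer: ..##
.#.#
.###
..##
.#.#
.###
..##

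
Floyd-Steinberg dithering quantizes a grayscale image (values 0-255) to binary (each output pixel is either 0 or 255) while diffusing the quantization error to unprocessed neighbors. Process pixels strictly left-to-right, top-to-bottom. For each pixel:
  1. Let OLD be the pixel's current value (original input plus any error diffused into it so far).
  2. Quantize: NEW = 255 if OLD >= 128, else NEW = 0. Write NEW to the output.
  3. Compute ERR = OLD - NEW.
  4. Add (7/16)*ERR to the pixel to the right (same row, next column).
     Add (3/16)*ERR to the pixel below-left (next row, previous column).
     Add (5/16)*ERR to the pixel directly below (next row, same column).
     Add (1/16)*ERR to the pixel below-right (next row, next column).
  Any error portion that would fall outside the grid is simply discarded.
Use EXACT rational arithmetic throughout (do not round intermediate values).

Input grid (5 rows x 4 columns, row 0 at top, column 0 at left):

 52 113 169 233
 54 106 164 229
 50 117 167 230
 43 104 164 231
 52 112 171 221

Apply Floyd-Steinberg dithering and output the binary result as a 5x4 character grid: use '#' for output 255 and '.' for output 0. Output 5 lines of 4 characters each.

(0,0): OLD=52 → NEW=0, ERR=52
(0,1): OLD=543/4 → NEW=255, ERR=-477/4
(0,2): OLD=7477/64 → NEW=0, ERR=7477/64
(0,3): OLD=290931/1024 → NEW=255, ERR=29811/1024
(1,0): OLD=3065/64 → NEW=0, ERR=3065/64
(1,1): OLD=58799/512 → NEW=0, ERR=58799/512
(1,2): OLD=4075643/16384 → NEW=255, ERR=-102277/16384
(1,3): OLD=63614029/262144 → NEW=255, ERR=-3232691/262144
(2,0): OLD=708597/8192 → NEW=0, ERR=708597/8192
(2,1): OLD=50476855/262144 → NEW=255, ERR=-16369865/262144
(2,2): OLD=74760571/524288 → NEW=255, ERR=-58932869/524288
(2,3): OLD=1481249983/8388608 → NEW=255, ERR=-657845057/8388608
(3,0): OLD=244620997/4194304 → NEW=0, ERR=244620997/4194304
(3,1): OLD=6330492443/67108864 → NEW=0, ERR=6330492443/67108864
(3,2): OLD=162711103269/1073741824 → NEW=255, ERR=-111093061851/1073741824
(3,3): OLD=2649182996355/17179869184 → NEW=255, ERR=-1731683645565/17179869184
(4,0): OLD=94395731937/1073741824 → NEW=0, ERR=94395731937/1073741824
(4,1): OLD=1410349328643/8589934592 → NEW=255, ERR=-780083992317/8589934592
(4,2): OLD=23621056375619/274877906944 → NEW=0, ERR=23621056375619/274877906944
(4,3): OLD=970341158104261/4398046511104 → NEW=255, ERR=-151160702227259/4398046511104
Row 0: .#.#
Row 1: ..##
Row 2: .###
Row 3: ..##
Row 4: .#.#

Answer: .#.#
..##
.###
..##
.#.#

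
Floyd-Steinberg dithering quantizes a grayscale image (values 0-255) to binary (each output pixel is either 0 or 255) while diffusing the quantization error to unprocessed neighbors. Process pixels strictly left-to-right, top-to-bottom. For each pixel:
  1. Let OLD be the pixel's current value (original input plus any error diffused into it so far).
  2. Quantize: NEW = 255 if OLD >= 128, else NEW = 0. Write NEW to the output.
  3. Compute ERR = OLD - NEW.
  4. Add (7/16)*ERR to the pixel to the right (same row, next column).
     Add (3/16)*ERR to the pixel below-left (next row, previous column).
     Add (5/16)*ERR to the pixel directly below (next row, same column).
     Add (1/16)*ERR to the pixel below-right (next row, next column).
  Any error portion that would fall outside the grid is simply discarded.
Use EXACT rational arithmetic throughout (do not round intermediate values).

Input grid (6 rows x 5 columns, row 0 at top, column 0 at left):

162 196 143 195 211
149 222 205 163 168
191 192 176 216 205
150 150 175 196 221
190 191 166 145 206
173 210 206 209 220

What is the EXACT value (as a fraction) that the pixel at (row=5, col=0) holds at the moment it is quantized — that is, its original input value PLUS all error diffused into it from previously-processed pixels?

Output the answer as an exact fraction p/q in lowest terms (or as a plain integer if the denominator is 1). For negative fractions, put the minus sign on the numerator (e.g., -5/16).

(0,0): OLD=162 → NEW=255, ERR=-93
(0,1): OLD=2485/16 → NEW=255, ERR=-1595/16
(0,2): OLD=25443/256 → NEW=0, ERR=25443/256
(0,3): OLD=976821/4096 → NEW=255, ERR=-67659/4096
(0,4): OLD=13354483/65536 → NEW=255, ERR=-3357197/65536
(1,0): OLD=25919/256 → NEW=0, ERR=25919/256
(1,1): OLD=507833/2048 → NEW=255, ERR=-14407/2048
(1,2): OLD=14657325/65536 → NEW=255, ERR=-2054355/65536
(1,3): OLD=36891625/262144 → NEW=255, ERR=-29955095/262144
(1,4): OLD=423483291/4194304 → NEW=0, ERR=423483291/4194304
(2,0): OLD=7252227/32768 → NEW=255, ERR=-1103613/32768
(2,1): OLD=184043089/1048576 → NEW=255, ERR=-83343791/1048576
(2,2): OLD=1838197555/16777216 → NEW=0, ERR=1838197555/16777216
(2,3): OLD=65819695593/268435456 → NEW=255, ERR=-2631345687/268435456
(2,4): OLD=966889511711/4294967296 → NEW=255, ERR=-128327148769/4294967296
(3,0): OLD=2089972947/16777216 → NEW=0, ERR=2089972947/16777216
(3,1): OLD=26588584279/134217728 → NEW=255, ERR=-7636936361/134217728
(3,2): OLD=762527924589/4294967296 → NEW=255, ERR=-332688735891/4294967296
(3,3): OLD=1376910720229/8589934592 → NEW=255, ERR=-813522600731/8589934592
(3,4): OLD=23311875962521/137438953472 → NEW=255, ERR=-11735057172839/137438953472
(4,0): OLD=468710001917/2147483648 → NEW=255, ERR=-78898328323/2147483648
(4,1): OLD=10335900509053/68719476736 → NEW=255, ERR=-7187566058627/68719476736
(4,2): OLD=82156215094771/1099511627776 → NEW=0, ERR=82156215094771/1099511627776
(4,3): OLD=2238496329099645/17592186044416 → NEW=0, ERR=2238496329099645/17592186044416
(4,4): OLD=64476788629178603/281474976710656 → NEW=255, ERR=-7299330432038677/281474976710656
(5,0): OLD=156029080897687/1099511627776 → NEW=255, ERR=-124346384185193/1099511627776
Target (5,0): original=173, with diffused error = 156029080897687/1099511627776

Answer: 156029080897687/1099511627776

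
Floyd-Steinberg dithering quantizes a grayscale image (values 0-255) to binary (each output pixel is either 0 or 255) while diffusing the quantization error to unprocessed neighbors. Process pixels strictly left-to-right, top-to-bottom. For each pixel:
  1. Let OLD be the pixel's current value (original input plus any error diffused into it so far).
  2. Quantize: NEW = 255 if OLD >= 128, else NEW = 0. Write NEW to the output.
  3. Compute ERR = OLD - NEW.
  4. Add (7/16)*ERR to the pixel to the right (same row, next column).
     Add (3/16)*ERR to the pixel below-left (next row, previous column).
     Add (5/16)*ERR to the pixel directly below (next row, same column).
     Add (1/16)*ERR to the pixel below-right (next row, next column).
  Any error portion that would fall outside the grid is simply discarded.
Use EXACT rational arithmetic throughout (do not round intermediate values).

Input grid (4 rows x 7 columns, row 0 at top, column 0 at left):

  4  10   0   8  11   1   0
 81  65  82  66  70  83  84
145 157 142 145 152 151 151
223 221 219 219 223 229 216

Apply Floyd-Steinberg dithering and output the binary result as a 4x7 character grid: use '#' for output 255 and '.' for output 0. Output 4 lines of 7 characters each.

(0,0): OLD=4 → NEW=0, ERR=4
(0,1): OLD=47/4 → NEW=0, ERR=47/4
(0,2): OLD=329/64 → NEW=0, ERR=329/64
(0,3): OLD=10495/1024 → NEW=0, ERR=10495/1024
(0,4): OLD=253689/16384 → NEW=0, ERR=253689/16384
(0,5): OLD=2037967/262144 → NEW=0, ERR=2037967/262144
(0,6): OLD=14265769/4194304 → NEW=0, ERR=14265769/4194304
(1,0): OLD=5405/64 → NEW=0, ERR=5405/64
(1,1): OLD=54699/512 → NEW=0, ERR=54699/512
(1,2): OLD=2179111/16384 → NEW=255, ERR=-1998809/16384
(1,3): OLD=1248683/65536 → NEW=0, ERR=1248683/65536
(1,4): OLD=357660145/4194304 → NEW=0, ERR=357660145/4194304
(1,5): OLD=4172217889/33554432 → NEW=0, ERR=4172217889/33554432
(1,6): OLD=75134172367/536870912 → NEW=255, ERR=-61767910193/536870912
(2,0): OLD=1568137/8192 → NEW=255, ERR=-520823/8192
(2,1): OLD=38004179/262144 → NEW=255, ERR=-28842541/262144
(2,2): OLD=276778745/4194304 → NEW=0, ERR=276778745/4194304
(2,3): OLD=6314550193/33554432 → NEW=255, ERR=-2241829967/33554432
(2,4): OLD=46686977009/268435456 → NEW=255, ERR=-21764064271/268435456
(2,5): OLD=1186637422699/8589934592 → NEW=255, ERR=-1003795898261/8589934592
(2,6): OLD=9853365650589/137438953472 → NEW=0, ERR=9853365650589/137438953472
(3,0): OLD=765470489/4194304 → NEW=255, ERR=-304077031/4194304
(3,1): OLD=5479395653/33554432 → NEW=255, ERR=-3076984507/33554432
(3,2): OLD=48344826415/268435456 → NEW=255, ERR=-20106214865/268435456
(3,3): OLD=165650695489/1073741824 → NEW=255, ERR=-108153469631/1073741824
(3,4): OLD=17524745875225/137438953472 → NEW=0, ERR=17524745875225/137438953472
(3,5): OLD=282181385416059/1099511627776 → NEW=255, ERR=1805920333179/1099511627776
(3,6): OLD=4078202378972261/17592186044416 → NEW=255, ERR=-407805062353819/17592186044416
Row 0: .......
Row 1: ..#...#
Row 2: ##.###.
Row 3: ####.##

Answer: .......
..#...#
##.###.
####.##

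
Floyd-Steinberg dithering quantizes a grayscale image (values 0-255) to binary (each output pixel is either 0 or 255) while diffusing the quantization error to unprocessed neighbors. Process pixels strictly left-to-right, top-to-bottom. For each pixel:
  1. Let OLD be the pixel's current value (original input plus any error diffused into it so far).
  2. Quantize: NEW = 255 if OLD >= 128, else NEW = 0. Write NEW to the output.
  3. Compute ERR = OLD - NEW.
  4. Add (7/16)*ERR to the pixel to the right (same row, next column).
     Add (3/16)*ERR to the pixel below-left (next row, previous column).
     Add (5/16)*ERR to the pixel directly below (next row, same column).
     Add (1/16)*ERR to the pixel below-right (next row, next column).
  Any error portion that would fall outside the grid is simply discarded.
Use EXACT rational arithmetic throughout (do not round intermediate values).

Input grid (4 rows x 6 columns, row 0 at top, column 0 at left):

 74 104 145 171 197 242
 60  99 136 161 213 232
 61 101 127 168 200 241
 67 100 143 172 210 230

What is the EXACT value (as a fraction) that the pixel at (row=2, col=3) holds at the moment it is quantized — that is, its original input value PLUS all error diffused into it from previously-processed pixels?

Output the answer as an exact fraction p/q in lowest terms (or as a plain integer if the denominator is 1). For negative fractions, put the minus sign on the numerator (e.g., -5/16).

Answer: 16055960853/67108864

Derivation:
(0,0): OLD=74 → NEW=0, ERR=74
(0,1): OLD=1091/8 → NEW=255, ERR=-949/8
(0,2): OLD=11917/128 → NEW=0, ERR=11917/128
(0,3): OLD=433627/2048 → NEW=255, ERR=-88613/2048
(0,4): OLD=5835005/32768 → NEW=255, ERR=-2520835/32768
(0,5): OLD=109231851/524288 → NEW=255, ERR=-24461589/524288
(1,0): OLD=7793/128 → NEW=0, ERR=7793/128
(1,1): OLD=113303/1024 → NEW=0, ERR=113303/1024
(1,2): OLD=6487267/32768 → NEW=255, ERR=-1868573/32768
(1,3): OLD=14932391/131072 → NEW=0, ERR=14932391/131072
(1,4): OLD=1907143957/8388608 → NEW=255, ERR=-231951083/8388608
(1,5): OLD=26912594435/134217728 → NEW=255, ERR=-7312926205/134217728
(2,0): OLD=1651053/16384 → NEW=0, ERR=1651053/16384
(2,1): OLD=90585599/524288 → NEW=255, ERR=-43107841/524288
(2,2): OLD=851312317/8388608 → NEW=0, ERR=851312317/8388608
(2,3): OLD=16055960853/67108864 → NEW=255, ERR=-1056799467/67108864
Target (2,3): original=168, with diffused error = 16055960853/67108864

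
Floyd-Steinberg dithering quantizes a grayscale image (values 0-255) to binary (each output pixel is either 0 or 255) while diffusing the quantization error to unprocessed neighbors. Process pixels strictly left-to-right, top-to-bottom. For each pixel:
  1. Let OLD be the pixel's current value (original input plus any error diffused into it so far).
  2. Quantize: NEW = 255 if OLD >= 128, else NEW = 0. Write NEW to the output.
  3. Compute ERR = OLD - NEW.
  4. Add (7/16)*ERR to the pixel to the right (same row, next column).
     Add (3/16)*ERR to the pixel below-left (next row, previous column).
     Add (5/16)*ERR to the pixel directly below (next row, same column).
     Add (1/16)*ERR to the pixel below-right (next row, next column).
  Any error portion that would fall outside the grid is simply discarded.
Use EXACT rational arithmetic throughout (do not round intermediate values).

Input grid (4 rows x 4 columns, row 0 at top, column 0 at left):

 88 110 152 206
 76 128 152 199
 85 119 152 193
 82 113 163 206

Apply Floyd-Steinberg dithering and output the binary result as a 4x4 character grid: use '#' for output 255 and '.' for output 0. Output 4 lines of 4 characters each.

Answer: .#.#
.###
..#.
#.##

Derivation:
(0,0): OLD=88 → NEW=0, ERR=88
(0,1): OLD=297/2 → NEW=255, ERR=-213/2
(0,2): OLD=3373/32 → NEW=0, ERR=3373/32
(0,3): OLD=129083/512 → NEW=255, ERR=-1477/512
(1,0): OLD=2673/32 → NEW=0, ERR=2673/32
(1,1): OLD=40071/256 → NEW=255, ERR=-25209/256
(1,2): OLD=1103139/8192 → NEW=255, ERR=-985821/8192
(1,3): OLD=19927909/131072 → NEW=255, ERR=-13495451/131072
(2,0): OLD=379453/4096 → NEW=0, ERR=379453/4096
(2,1): OLD=14603295/131072 → NEW=0, ERR=14603295/131072
(2,2): OLD=36091391/262144 → NEW=255, ERR=-30755329/262144
(2,3): OLD=427712587/4194304 → NEW=0, ERR=427712587/4194304
(3,0): OLD=276488829/2097152 → NEW=255, ERR=-258284931/2097152
(3,1): OLD=2608071939/33554432 → NEW=0, ERR=2608071939/33554432
(3,2): OLD=100086597277/536870912 → NEW=255, ERR=-36815485283/536870912
(3,3): OLD=1722567270859/8589934592 → NEW=255, ERR=-467866050101/8589934592
Row 0: .#.#
Row 1: .###
Row 2: ..#.
Row 3: #.##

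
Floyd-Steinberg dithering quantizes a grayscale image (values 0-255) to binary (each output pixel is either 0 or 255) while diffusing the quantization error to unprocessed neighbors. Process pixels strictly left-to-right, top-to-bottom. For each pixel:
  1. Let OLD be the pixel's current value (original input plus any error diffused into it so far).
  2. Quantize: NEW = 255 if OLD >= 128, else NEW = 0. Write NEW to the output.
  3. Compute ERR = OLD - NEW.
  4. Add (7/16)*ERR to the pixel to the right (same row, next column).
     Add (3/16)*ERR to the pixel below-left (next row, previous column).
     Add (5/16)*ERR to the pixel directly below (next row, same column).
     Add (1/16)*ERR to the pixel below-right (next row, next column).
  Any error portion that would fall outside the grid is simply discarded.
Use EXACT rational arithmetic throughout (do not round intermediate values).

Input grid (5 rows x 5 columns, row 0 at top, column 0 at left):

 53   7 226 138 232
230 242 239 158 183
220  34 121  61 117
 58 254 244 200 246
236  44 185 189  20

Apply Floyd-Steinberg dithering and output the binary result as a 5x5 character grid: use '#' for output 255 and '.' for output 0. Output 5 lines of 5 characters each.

(0,0): OLD=53 → NEW=0, ERR=53
(0,1): OLD=483/16 → NEW=0, ERR=483/16
(0,2): OLD=61237/256 → NEW=255, ERR=-4043/256
(0,3): OLD=536947/4096 → NEW=255, ERR=-507533/4096
(0,4): OLD=11651621/65536 → NEW=255, ERR=-5060059/65536
(1,0): OLD=64569/256 → NEW=255, ERR=-711/256
(1,1): OLD=513167/2048 → NEW=255, ERR=-9073/2048
(1,2): OLD=13813691/65536 → NEW=255, ERR=-2897989/65536
(1,3): OLD=22142815/262144 → NEW=0, ERR=22142815/262144
(1,4): OLD=788874045/4194304 → NEW=255, ERR=-280673475/4194304
(2,0): OLD=7153301/32768 → NEW=255, ERR=-1202539/32768
(2,1): OLD=8488375/1048576 → NEW=0, ERR=8488375/1048576
(2,2): OLD=2118691045/16777216 → NEW=0, ERR=2118691045/16777216
(2,3): OLD=34181134047/268435456 → NEW=0, ERR=34181134047/268435456
(2,4): OLD=674637842521/4294967296 → NEW=255, ERR=-420578817959/4294967296
(3,0): OLD=806137413/16777216 → NEW=0, ERR=806137413/16777216
(3,1): OLD=40122505441/134217728 → NEW=255, ERR=5896984801/134217728
(3,2): OLD=1404741517179/4294967296 → NEW=255, ERR=309524856699/4294967296
(3,3): OLD=2240713565187/8589934592 → NEW=255, ERR=50280244227/8589934592
(3,4): OLD=31049952373615/137438953472 → NEW=255, ERR=-3996980761745/137438953472
(4,0): OLD=556742591851/2147483648 → NEW=255, ERR=9134261611/2147483648
(4,1): OLD=5229999954923/68719476736 → NEW=0, ERR=5229999954923/68719476736
(4,2): OLD=269007621438501/1099511627776 → NEW=255, ERR=-11367843644379/1099511627776
(4,3): OLD=3260838438222315/17592186044416 → NEW=255, ERR=-1225169003103765/17592186044416
(4,4): OLD=-5401777234853139/281474976710656 → NEW=0, ERR=-5401777234853139/281474976710656
Row 0: ..###
Row 1: ###.#
Row 2: #...#
Row 3: .####
Row 4: #.##.

Answer: ..###
###.#
#...#
.####
#.##.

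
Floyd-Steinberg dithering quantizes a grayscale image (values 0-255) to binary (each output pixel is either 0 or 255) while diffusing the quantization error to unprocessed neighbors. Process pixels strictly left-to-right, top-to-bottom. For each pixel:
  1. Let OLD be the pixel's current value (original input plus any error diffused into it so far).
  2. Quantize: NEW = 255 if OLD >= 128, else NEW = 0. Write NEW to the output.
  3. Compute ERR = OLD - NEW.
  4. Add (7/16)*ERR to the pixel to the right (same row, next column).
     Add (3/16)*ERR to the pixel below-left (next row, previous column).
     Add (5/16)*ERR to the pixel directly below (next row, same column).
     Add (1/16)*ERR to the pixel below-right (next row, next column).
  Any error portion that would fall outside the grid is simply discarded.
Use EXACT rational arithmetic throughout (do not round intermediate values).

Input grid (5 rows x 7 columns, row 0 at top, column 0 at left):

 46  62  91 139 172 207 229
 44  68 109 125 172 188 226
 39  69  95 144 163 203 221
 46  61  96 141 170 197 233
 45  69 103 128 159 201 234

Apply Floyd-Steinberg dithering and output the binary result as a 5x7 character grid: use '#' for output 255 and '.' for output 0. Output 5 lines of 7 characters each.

Answer: ...####
.#.#.##
..#.###
...#.##
.#.##.#

Derivation:
(0,0): OLD=46 → NEW=0, ERR=46
(0,1): OLD=657/8 → NEW=0, ERR=657/8
(0,2): OLD=16247/128 → NEW=0, ERR=16247/128
(0,3): OLD=398401/2048 → NEW=255, ERR=-123839/2048
(0,4): OLD=4769223/32768 → NEW=255, ERR=-3586617/32768
(0,5): OLD=83421297/524288 → NEW=255, ERR=-50272143/524288
(0,6): OLD=1569086231/8388608 → NEW=255, ERR=-570008809/8388608
(1,0): OLD=9443/128 → NEW=0, ERR=9443/128
(1,1): OLD=156277/1024 → NEW=255, ERR=-104843/1024
(1,2): OLD=3200345/32768 → NEW=0, ERR=3200345/32768
(1,3): OLD=17857669/131072 → NEW=255, ERR=-15565691/131072
(1,4): OLD=537552655/8388608 → NEW=0, ERR=537552655/8388608
(1,5): OLD=11172914815/67108864 → NEW=255, ERR=-5939845505/67108864
(1,6): OLD=171851547025/1073741824 → NEW=255, ERR=-101952618095/1073741824
(2,0): OLD=702167/16384 → NEW=0, ERR=702167/16384
(2,1): OLD=41249773/524288 → NEW=0, ERR=41249773/524288
(2,2): OLD=1101225863/8388608 → NEW=255, ERR=-1037869177/8388608
(2,3): OLD=4756596879/67108864 → NEW=0, ERR=4756596879/67108864
(2,4): OLD=102014515679/536870912 → NEW=255, ERR=-34887566881/536870912
(2,5): OLD=2286848753173/17179869184 → NEW=255, ERR=-2094017888747/17179869184
(2,6): OLD=36413082316515/274877906944 → NEW=255, ERR=-33680783954205/274877906944
(3,0): OLD=621972007/8388608 → NEW=0, ERR=621972007/8388608
(3,1): OLD=6543484635/67108864 → NEW=0, ERR=6543484635/67108864
(3,2): OLD=63459301025/536870912 → NEW=0, ERR=63459301025/536870912
(3,3): OLD=418643357959/2147483648 → NEW=255, ERR=-128964972281/2147483648
(3,4): OLD=28860830166567/274877906944 → NEW=0, ERR=28860830166567/274877906944
(3,5): OLD=391007378324005/2199023255552 → NEW=255, ERR=-169743551841755/2199023255552
(3,6): OLD=5394488185877755/35184372088832 → NEW=255, ERR=-3577526696774405/35184372088832
(4,0): OLD=92827716265/1073741824 → NEW=0, ERR=92827716265/1073741824
(4,1): OLD=2819051981397/17179869184 → NEW=255, ERR=-1561814660523/17179869184
(4,2): OLD=26113182687387/274877906944 → NEW=0, ERR=26113182687387/274877906944
(4,3): OLD=391139151298841/2199023255552 → NEW=255, ERR=-169611778866919/2199023255552
(4,4): OLD=2460087564788763/17592186044416 → NEW=255, ERR=-2025919876537317/17592186044416
(4,5): OLD=64172184389818235/562949953421312 → NEW=0, ERR=64172184389818235/562949953421312
(4,6): OLD=2227233431324678093/9007199254740992 → NEW=255, ERR=-69602378634274867/9007199254740992
Row 0: ...####
Row 1: .#.#.##
Row 2: ..#.###
Row 3: ...#.##
Row 4: .#.##.#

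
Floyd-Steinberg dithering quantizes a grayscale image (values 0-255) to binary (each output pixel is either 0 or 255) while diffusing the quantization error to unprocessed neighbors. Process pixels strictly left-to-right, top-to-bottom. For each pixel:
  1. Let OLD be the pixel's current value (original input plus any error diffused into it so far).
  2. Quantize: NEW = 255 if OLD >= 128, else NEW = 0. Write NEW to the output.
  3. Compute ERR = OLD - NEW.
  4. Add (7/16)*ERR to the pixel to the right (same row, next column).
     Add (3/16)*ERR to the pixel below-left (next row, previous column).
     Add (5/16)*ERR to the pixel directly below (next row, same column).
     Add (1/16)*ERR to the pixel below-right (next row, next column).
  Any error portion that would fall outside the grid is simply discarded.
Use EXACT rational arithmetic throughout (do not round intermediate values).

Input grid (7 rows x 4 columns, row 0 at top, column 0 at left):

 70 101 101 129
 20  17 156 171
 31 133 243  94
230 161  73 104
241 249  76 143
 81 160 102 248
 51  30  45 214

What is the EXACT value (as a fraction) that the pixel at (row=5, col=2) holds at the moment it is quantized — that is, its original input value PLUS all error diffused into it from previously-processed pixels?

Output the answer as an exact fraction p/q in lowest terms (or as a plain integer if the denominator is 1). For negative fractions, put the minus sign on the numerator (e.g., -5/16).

Answer: 483814162002697/4398046511104

Derivation:
(0,0): OLD=70 → NEW=0, ERR=70
(0,1): OLD=1053/8 → NEW=255, ERR=-987/8
(0,2): OLD=6019/128 → NEW=0, ERR=6019/128
(0,3): OLD=306325/2048 → NEW=255, ERR=-215915/2048
(1,0): OLD=2399/128 → NEW=0, ERR=2399/128
(1,1): OLD=-167/1024 → NEW=0, ERR=-167/1024
(1,2): OLD=4690573/32768 → NEW=255, ERR=-3665267/32768
(1,3): OLD=48264043/524288 → NEW=0, ERR=48264043/524288
(2,0): OLD=603363/16384 → NEW=0, ERR=603363/16384
(2,1): OLD=67769009/524288 → NEW=255, ERR=-65924431/524288
(2,2): OLD=178555749/1048576 → NEW=255, ERR=-88831131/1048576
(2,3): OLD=1320592273/16777216 → NEW=0, ERR=1320592273/16777216
(3,0): OLD=1828144627/8388608 → NEW=255, ERR=-310950413/8388608
(3,1): OLD=12335421549/134217728 → NEW=0, ERR=12335421549/134217728
(3,2): OLD=201079893523/2147483648 → NEW=0, ERR=201079893523/2147483648
(3,3): OLD=5644224943365/34359738368 → NEW=255, ERR=-3117508340475/34359738368
(4,0): OLD=529673790775/2147483648 → NEW=255, ERR=-17934539465/2147483648
(4,1): OLD=4970251588069/17179869184 → NEW=255, ERR=589384946149/17179869184
(4,2): OLD=59924565478533/549755813888 → NEW=0, ERR=59924565478533/549755813888
(4,3): OLD=1479389046029363/8796093022208 → NEW=255, ERR=-763614674633677/8796093022208
(5,0): OLD=23315883722311/274877906944 → NEW=0, ERR=23315883722311/274877906944
(5,1): OLD=2003281301382033/8796093022208 → NEW=255, ERR=-239722419281007/8796093022208
(5,2): OLD=483814162002697/4398046511104 → NEW=0, ERR=483814162002697/4398046511104
Target (5,2): original=102, with diffused error = 483814162002697/4398046511104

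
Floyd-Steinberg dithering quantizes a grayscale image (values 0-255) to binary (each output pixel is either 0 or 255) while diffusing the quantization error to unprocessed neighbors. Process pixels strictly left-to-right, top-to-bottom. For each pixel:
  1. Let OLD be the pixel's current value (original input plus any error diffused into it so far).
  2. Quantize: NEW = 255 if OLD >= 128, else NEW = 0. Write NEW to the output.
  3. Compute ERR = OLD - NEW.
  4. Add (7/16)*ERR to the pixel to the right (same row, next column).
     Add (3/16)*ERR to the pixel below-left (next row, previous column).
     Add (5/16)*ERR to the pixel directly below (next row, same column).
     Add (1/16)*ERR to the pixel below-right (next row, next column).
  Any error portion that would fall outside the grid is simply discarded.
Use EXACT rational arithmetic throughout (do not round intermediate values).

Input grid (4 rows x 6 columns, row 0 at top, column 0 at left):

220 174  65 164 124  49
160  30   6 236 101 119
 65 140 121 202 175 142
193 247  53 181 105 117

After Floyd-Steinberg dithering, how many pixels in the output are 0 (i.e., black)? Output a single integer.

(0,0): OLD=220 → NEW=255, ERR=-35
(0,1): OLD=2539/16 → NEW=255, ERR=-1541/16
(0,2): OLD=5853/256 → NEW=0, ERR=5853/256
(0,3): OLD=712715/4096 → NEW=255, ERR=-331765/4096
(0,4): OLD=5804109/65536 → NEW=0, ERR=5804109/65536
(0,5): OLD=92008987/1048576 → NEW=0, ERR=92008987/1048576
(1,0): OLD=33537/256 → NEW=255, ERR=-31743/256
(1,1): OLD=-107001/2048 → NEW=0, ERR=-107001/2048
(1,2): OLD=-2026349/65536 → NEW=0, ERR=-2026349/65536
(1,3): OLD=56412247/262144 → NEW=255, ERR=-10434473/262144
(1,4): OLD=2057757413/16777216 → NEW=0, ERR=2057757413/16777216
(1,5): OLD=55194692019/268435456 → NEW=255, ERR=-13256349261/268435456
(2,0): OLD=539197/32768 → NEW=0, ERR=539197/32768
(2,1): OLD=123023983/1048576 → NEW=0, ERR=123023983/1048576
(2,2): OLD=2549104909/16777216 → NEW=255, ERR=-1729085171/16777216
(2,3): OLD=22217930725/134217728 → NEW=255, ERR=-12007589915/134217728
(2,4): OLD=697679662895/4294967296 → NEW=255, ERR=-397536997585/4294967296
(2,5): OLD=6441684670265/68719476736 → NEW=0, ERR=6441684670265/68719476736
(3,0): OLD=3693346157/16777216 → NEW=255, ERR=-584843923/16777216
(3,1): OLD=33570191081/134217728 → NEW=255, ERR=-655329559/134217728
(3,2): OLD=9895109835/1073741824 → NEW=0, ERR=9895109835/1073741824
(3,3): OLD=9158817181665/68719476736 → NEW=255, ERR=-8364649386015/68719476736
(3,4): OLD=19135191690945/549755813888 → NEW=0, ERR=19135191690945/549755813888
(3,5): OLD=1369871876554671/8796093022208 → NEW=255, ERR=-873131844108369/8796093022208
Output grid:
  Row 0: ##.#..  (3 black, running=3)
  Row 1: #..#.#  (3 black, running=6)
  Row 2: ..###.  (3 black, running=9)
  Row 3: ##.#.#  (2 black, running=11)

Answer: 11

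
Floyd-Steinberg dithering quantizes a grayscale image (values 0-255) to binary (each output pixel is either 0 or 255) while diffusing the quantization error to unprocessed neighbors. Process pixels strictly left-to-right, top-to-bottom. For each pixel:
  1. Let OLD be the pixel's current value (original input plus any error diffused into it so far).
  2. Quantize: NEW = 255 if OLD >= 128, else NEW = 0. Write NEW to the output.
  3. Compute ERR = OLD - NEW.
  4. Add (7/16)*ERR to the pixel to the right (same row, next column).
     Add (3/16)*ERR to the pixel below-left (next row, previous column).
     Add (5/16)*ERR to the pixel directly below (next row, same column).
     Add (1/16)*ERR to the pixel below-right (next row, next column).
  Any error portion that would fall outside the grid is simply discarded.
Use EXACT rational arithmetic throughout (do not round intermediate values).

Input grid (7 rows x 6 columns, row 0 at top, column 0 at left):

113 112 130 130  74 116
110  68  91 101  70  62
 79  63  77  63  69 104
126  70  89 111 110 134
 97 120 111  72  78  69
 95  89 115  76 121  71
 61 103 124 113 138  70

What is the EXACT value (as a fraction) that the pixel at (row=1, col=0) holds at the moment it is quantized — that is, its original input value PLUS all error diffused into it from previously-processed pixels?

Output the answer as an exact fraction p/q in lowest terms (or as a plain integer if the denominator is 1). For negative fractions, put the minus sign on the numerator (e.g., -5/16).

(0,0): OLD=113 → NEW=0, ERR=113
(0,1): OLD=2583/16 → NEW=255, ERR=-1497/16
(0,2): OLD=22801/256 → NEW=0, ERR=22801/256
(0,3): OLD=692087/4096 → NEW=255, ERR=-352393/4096
(0,4): OLD=2382913/65536 → NEW=0, ERR=2382913/65536
(0,5): OLD=138315207/1048576 → NEW=255, ERR=-129071673/1048576
(1,0): OLD=32709/256 → NEW=0, ERR=32709/256
Target (1,0): original=110, with diffused error = 32709/256

Answer: 32709/256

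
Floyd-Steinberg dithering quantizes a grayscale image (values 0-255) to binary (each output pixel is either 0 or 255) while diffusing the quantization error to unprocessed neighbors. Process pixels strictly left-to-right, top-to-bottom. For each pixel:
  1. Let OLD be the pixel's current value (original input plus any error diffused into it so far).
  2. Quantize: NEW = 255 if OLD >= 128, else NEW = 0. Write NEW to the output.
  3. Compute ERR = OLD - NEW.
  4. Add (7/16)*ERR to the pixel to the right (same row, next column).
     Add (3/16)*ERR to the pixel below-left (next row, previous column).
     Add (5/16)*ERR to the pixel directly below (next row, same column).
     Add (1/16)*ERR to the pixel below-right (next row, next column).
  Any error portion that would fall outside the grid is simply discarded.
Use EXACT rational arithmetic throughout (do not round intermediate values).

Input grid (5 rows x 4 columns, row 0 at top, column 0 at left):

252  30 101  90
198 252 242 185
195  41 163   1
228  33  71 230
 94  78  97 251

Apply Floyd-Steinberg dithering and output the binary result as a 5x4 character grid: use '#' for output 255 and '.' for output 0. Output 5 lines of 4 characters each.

(0,0): OLD=252 → NEW=255, ERR=-3
(0,1): OLD=459/16 → NEW=0, ERR=459/16
(0,2): OLD=29069/256 → NEW=0, ERR=29069/256
(0,3): OLD=572123/4096 → NEW=255, ERR=-472357/4096
(1,0): OLD=51825/256 → NEW=255, ERR=-13455/256
(1,1): OLD=530583/2048 → NEW=255, ERR=8343/2048
(1,2): OLD=17002467/65536 → NEW=255, ERR=290787/65536
(1,3): OLD=165675173/1048576 → NEW=255, ERR=-101711707/1048576
(2,0): OLD=5876589/32768 → NEW=255, ERR=-2479251/32768
(2,1): OLD=7044863/1048576 → NEW=0, ERR=7044863/1048576
(2,2): OLD=313299963/2097152 → NEW=255, ERR=-221473797/2097152
(2,3): OLD=-2524574033/33554432 → NEW=0, ERR=-2524574033/33554432
(3,0): OLD=3449659677/16777216 → NEW=255, ERR=-828530403/16777216
(3,1): OLD=-2962501373/268435456 → NEW=0, ERR=-2962501373/268435456
(3,2): OLD=83675646461/4294967296 → NEW=0, ERR=83675646461/4294967296
(3,3): OLD=14321903457131/68719476736 → NEW=255, ERR=-3201563110549/68719476736
(4,0): OLD=328556989465/4294967296 → NEW=0, ERR=328556989465/4294967296
(4,1): OLD=3730970579019/34359738368 → NEW=0, ERR=3730970579019/34359738368
(4,2): OLD=155217178034283/1099511627776 → NEW=255, ERR=-125158287048597/1099511627776
(4,3): OLD=3304826604458333/17592186044416 → NEW=255, ERR=-1181180836867747/17592186044416
Row 0: #..#
Row 1: ####
Row 2: #.#.
Row 3: #..#
Row 4: ..##

Answer: #..#
####
#.#.
#..#
..##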